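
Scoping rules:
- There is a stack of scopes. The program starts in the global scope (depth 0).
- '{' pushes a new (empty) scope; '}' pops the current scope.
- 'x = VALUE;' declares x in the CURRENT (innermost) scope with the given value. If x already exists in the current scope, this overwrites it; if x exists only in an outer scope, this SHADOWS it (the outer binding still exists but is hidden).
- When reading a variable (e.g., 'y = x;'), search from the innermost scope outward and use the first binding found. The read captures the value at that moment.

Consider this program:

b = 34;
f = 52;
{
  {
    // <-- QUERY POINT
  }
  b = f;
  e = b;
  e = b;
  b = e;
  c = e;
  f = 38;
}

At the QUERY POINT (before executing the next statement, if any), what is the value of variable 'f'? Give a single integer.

Answer: 52

Derivation:
Step 1: declare b=34 at depth 0
Step 2: declare f=52 at depth 0
Step 3: enter scope (depth=1)
Step 4: enter scope (depth=2)
Visible at query point: b=34 f=52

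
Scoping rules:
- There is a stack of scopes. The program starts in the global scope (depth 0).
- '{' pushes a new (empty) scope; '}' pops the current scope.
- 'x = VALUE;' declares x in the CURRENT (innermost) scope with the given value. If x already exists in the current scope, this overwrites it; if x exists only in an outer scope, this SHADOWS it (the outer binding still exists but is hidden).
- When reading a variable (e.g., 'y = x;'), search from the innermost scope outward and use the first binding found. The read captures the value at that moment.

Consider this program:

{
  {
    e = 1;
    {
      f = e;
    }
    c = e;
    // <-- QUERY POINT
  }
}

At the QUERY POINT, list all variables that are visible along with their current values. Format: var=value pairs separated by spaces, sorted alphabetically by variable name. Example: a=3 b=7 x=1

Answer: c=1 e=1

Derivation:
Step 1: enter scope (depth=1)
Step 2: enter scope (depth=2)
Step 3: declare e=1 at depth 2
Step 4: enter scope (depth=3)
Step 5: declare f=(read e)=1 at depth 3
Step 6: exit scope (depth=2)
Step 7: declare c=(read e)=1 at depth 2
Visible at query point: c=1 e=1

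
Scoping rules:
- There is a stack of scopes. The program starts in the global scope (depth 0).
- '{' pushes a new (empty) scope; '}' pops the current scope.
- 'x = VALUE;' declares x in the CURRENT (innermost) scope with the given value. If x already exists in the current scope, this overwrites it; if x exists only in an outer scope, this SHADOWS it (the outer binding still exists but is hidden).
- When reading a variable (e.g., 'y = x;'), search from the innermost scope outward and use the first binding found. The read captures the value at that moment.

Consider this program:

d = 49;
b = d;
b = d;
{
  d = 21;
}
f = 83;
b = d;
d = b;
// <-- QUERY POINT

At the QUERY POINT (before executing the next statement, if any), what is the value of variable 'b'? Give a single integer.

Answer: 49

Derivation:
Step 1: declare d=49 at depth 0
Step 2: declare b=(read d)=49 at depth 0
Step 3: declare b=(read d)=49 at depth 0
Step 4: enter scope (depth=1)
Step 5: declare d=21 at depth 1
Step 6: exit scope (depth=0)
Step 7: declare f=83 at depth 0
Step 8: declare b=(read d)=49 at depth 0
Step 9: declare d=(read b)=49 at depth 0
Visible at query point: b=49 d=49 f=83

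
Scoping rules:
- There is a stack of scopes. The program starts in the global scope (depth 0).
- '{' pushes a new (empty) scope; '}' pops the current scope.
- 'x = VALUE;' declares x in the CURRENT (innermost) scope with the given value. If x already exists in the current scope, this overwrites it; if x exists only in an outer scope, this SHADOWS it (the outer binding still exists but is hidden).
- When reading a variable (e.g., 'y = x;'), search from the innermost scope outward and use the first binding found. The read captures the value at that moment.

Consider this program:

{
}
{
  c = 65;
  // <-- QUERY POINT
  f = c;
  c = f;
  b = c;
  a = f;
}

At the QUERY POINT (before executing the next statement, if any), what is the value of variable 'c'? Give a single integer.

Step 1: enter scope (depth=1)
Step 2: exit scope (depth=0)
Step 3: enter scope (depth=1)
Step 4: declare c=65 at depth 1
Visible at query point: c=65

Answer: 65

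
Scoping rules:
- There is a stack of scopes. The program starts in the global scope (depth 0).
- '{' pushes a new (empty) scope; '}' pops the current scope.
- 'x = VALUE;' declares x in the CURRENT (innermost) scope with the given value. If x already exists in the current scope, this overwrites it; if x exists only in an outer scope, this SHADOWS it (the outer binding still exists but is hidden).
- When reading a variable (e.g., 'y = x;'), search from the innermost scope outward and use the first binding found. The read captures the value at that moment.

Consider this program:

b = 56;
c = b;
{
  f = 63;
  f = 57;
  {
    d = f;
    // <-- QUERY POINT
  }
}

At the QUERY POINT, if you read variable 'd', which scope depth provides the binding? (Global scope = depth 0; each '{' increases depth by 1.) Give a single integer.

Answer: 2

Derivation:
Step 1: declare b=56 at depth 0
Step 2: declare c=(read b)=56 at depth 0
Step 3: enter scope (depth=1)
Step 4: declare f=63 at depth 1
Step 5: declare f=57 at depth 1
Step 6: enter scope (depth=2)
Step 7: declare d=(read f)=57 at depth 2
Visible at query point: b=56 c=56 d=57 f=57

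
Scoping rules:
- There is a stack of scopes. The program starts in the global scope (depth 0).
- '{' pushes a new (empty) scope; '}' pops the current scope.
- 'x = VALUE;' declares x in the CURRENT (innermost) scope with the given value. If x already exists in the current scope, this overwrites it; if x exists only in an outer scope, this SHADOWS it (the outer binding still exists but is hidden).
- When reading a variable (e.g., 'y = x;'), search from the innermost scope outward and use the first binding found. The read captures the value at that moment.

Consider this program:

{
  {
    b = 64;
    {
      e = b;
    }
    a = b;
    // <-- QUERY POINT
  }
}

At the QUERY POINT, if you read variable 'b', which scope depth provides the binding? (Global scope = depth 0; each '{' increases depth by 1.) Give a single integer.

Answer: 2

Derivation:
Step 1: enter scope (depth=1)
Step 2: enter scope (depth=2)
Step 3: declare b=64 at depth 2
Step 4: enter scope (depth=3)
Step 5: declare e=(read b)=64 at depth 3
Step 6: exit scope (depth=2)
Step 7: declare a=(read b)=64 at depth 2
Visible at query point: a=64 b=64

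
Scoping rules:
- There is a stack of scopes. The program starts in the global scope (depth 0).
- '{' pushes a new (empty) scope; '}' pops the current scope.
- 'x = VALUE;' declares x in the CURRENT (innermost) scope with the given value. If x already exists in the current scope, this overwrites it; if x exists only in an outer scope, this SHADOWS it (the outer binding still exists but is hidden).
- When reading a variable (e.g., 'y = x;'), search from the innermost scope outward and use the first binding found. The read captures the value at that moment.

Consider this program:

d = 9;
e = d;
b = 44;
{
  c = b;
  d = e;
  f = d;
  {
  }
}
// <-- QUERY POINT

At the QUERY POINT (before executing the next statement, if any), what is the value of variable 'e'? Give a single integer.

Step 1: declare d=9 at depth 0
Step 2: declare e=(read d)=9 at depth 0
Step 3: declare b=44 at depth 0
Step 4: enter scope (depth=1)
Step 5: declare c=(read b)=44 at depth 1
Step 6: declare d=(read e)=9 at depth 1
Step 7: declare f=(read d)=9 at depth 1
Step 8: enter scope (depth=2)
Step 9: exit scope (depth=1)
Step 10: exit scope (depth=0)
Visible at query point: b=44 d=9 e=9

Answer: 9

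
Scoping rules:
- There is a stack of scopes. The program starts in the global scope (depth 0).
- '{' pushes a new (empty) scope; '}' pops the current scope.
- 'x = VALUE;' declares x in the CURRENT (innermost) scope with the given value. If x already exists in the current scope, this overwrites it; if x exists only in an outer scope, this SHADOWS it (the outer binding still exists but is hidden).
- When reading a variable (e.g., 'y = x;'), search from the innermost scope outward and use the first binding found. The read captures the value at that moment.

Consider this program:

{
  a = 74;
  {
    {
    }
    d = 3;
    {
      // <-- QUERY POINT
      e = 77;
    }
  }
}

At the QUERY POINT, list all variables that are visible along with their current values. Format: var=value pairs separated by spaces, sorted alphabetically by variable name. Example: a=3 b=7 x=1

Answer: a=74 d=3

Derivation:
Step 1: enter scope (depth=1)
Step 2: declare a=74 at depth 1
Step 3: enter scope (depth=2)
Step 4: enter scope (depth=3)
Step 5: exit scope (depth=2)
Step 6: declare d=3 at depth 2
Step 7: enter scope (depth=3)
Visible at query point: a=74 d=3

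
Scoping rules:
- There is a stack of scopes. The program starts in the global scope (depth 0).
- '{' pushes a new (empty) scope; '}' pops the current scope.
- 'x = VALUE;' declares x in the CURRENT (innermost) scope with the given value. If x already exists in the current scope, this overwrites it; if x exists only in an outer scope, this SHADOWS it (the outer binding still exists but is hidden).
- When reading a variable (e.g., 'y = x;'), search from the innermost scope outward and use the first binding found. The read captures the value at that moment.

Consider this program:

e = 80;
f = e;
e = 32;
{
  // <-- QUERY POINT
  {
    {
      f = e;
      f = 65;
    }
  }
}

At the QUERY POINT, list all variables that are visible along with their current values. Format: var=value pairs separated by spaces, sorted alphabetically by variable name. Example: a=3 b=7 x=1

Answer: e=32 f=80

Derivation:
Step 1: declare e=80 at depth 0
Step 2: declare f=(read e)=80 at depth 0
Step 3: declare e=32 at depth 0
Step 4: enter scope (depth=1)
Visible at query point: e=32 f=80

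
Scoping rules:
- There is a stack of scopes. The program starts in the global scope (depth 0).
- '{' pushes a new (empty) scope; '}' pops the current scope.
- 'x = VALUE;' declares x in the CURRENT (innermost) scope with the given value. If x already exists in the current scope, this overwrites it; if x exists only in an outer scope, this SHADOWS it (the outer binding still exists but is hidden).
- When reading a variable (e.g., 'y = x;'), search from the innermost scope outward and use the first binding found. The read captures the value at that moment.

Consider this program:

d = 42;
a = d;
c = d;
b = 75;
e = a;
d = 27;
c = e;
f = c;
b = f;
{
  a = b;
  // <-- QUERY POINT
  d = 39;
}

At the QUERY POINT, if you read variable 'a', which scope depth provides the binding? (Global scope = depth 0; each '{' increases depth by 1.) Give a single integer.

Answer: 1

Derivation:
Step 1: declare d=42 at depth 0
Step 2: declare a=(read d)=42 at depth 0
Step 3: declare c=(read d)=42 at depth 0
Step 4: declare b=75 at depth 0
Step 5: declare e=(read a)=42 at depth 0
Step 6: declare d=27 at depth 0
Step 7: declare c=(read e)=42 at depth 0
Step 8: declare f=(read c)=42 at depth 0
Step 9: declare b=(read f)=42 at depth 0
Step 10: enter scope (depth=1)
Step 11: declare a=(read b)=42 at depth 1
Visible at query point: a=42 b=42 c=42 d=27 e=42 f=42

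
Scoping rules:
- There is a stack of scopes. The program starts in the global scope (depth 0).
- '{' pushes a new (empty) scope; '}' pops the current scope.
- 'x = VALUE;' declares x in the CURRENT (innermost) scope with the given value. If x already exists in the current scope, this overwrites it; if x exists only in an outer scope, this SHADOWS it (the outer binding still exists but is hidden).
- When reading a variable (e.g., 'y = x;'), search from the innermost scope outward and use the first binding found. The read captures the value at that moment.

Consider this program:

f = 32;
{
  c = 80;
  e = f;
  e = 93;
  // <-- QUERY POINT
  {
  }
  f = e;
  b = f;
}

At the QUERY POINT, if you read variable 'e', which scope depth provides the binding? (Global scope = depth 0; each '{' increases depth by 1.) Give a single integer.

Step 1: declare f=32 at depth 0
Step 2: enter scope (depth=1)
Step 3: declare c=80 at depth 1
Step 4: declare e=(read f)=32 at depth 1
Step 5: declare e=93 at depth 1
Visible at query point: c=80 e=93 f=32

Answer: 1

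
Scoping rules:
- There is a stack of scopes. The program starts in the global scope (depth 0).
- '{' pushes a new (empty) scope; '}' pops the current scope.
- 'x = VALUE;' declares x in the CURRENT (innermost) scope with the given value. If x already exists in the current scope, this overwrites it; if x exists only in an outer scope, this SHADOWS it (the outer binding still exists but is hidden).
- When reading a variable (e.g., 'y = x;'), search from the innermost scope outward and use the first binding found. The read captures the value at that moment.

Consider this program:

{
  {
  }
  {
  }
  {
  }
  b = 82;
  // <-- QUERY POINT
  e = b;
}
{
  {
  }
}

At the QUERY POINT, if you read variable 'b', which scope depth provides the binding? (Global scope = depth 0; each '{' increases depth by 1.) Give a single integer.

Step 1: enter scope (depth=1)
Step 2: enter scope (depth=2)
Step 3: exit scope (depth=1)
Step 4: enter scope (depth=2)
Step 5: exit scope (depth=1)
Step 6: enter scope (depth=2)
Step 7: exit scope (depth=1)
Step 8: declare b=82 at depth 1
Visible at query point: b=82

Answer: 1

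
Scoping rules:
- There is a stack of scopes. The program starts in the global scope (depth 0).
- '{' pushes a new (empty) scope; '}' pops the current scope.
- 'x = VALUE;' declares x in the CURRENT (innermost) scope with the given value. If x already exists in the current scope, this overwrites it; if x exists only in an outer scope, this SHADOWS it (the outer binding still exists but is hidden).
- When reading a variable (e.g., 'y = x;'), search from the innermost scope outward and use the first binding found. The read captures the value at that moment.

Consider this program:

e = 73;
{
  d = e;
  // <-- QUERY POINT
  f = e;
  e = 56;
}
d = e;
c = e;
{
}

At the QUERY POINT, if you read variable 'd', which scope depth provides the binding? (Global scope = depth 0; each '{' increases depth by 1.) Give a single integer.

Answer: 1

Derivation:
Step 1: declare e=73 at depth 0
Step 2: enter scope (depth=1)
Step 3: declare d=(read e)=73 at depth 1
Visible at query point: d=73 e=73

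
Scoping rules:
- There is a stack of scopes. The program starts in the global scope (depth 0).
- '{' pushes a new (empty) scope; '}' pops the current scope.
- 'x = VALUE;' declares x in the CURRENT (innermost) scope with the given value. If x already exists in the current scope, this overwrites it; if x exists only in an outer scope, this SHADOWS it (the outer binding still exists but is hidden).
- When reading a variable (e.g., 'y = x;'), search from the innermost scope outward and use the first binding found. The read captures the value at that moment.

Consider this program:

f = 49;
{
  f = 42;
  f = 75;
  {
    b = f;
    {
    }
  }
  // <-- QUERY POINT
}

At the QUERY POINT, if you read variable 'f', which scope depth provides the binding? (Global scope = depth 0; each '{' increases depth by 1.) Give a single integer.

Step 1: declare f=49 at depth 0
Step 2: enter scope (depth=1)
Step 3: declare f=42 at depth 1
Step 4: declare f=75 at depth 1
Step 5: enter scope (depth=2)
Step 6: declare b=(read f)=75 at depth 2
Step 7: enter scope (depth=3)
Step 8: exit scope (depth=2)
Step 9: exit scope (depth=1)
Visible at query point: f=75

Answer: 1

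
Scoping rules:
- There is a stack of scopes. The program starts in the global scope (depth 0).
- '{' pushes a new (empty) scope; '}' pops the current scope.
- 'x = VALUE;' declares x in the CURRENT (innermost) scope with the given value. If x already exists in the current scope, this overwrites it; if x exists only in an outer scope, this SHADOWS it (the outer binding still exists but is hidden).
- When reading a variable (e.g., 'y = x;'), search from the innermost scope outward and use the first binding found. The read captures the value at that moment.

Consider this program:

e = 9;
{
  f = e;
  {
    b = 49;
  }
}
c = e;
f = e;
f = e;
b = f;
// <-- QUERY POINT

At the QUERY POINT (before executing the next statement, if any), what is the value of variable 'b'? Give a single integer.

Step 1: declare e=9 at depth 0
Step 2: enter scope (depth=1)
Step 3: declare f=(read e)=9 at depth 1
Step 4: enter scope (depth=2)
Step 5: declare b=49 at depth 2
Step 6: exit scope (depth=1)
Step 7: exit scope (depth=0)
Step 8: declare c=(read e)=9 at depth 0
Step 9: declare f=(read e)=9 at depth 0
Step 10: declare f=(read e)=9 at depth 0
Step 11: declare b=(read f)=9 at depth 0
Visible at query point: b=9 c=9 e=9 f=9

Answer: 9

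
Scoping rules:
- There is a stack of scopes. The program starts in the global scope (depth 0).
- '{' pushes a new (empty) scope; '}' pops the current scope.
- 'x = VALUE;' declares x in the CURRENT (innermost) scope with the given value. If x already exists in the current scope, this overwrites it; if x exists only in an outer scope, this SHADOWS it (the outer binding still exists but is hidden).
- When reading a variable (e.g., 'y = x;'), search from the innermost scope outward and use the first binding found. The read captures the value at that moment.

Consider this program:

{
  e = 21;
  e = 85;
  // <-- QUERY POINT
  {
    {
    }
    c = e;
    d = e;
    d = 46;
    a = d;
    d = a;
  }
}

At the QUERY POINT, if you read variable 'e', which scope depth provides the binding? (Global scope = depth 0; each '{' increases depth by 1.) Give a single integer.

Answer: 1

Derivation:
Step 1: enter scope (depth=1)
Step 2: declare e=21 at depth 1
Step 3: declare e=85 at depth 1
Visible at query point: e=85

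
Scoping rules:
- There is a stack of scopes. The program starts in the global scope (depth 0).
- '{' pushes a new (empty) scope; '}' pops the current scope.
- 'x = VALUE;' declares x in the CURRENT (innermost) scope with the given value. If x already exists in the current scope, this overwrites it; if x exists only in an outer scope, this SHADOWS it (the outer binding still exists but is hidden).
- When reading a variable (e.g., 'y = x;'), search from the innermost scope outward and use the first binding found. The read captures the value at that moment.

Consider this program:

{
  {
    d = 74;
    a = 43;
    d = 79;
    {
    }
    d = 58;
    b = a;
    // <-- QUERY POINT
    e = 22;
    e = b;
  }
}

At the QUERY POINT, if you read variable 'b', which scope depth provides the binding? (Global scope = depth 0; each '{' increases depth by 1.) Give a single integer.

Answer: 2

Derivation:
Step 1: enter scope (depth=1)
Step 2: enter scope (depth=2)
Step 3: declare d=74 at depth 2
Step 4: declare a=43 at depth 2
Step 5: declare d=79 at depth 2
Step 6: enter scope (depth=3)
Step 7: exit scope (depth=2)
Step 8: declare d=58 at depth 2
Step 9: declare b=(read a)=43 at depth 2
Visible at query point: a=43 b=43 d=58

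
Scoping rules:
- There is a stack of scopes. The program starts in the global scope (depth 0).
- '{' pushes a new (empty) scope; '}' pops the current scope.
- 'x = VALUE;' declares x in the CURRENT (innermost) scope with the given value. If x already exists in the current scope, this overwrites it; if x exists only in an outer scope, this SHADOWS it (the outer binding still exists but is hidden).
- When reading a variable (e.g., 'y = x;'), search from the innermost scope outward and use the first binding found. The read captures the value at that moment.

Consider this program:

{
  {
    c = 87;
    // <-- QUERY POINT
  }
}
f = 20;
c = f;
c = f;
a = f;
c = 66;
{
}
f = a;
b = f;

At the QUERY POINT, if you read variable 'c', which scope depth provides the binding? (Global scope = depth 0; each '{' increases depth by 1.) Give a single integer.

Answer: 2

Derivation:
Step 1: enter scope (depth=1)
Step 2: enter scope (depth=2)
Step 3: declare c=87 at depth 2
Visible at query point: c=87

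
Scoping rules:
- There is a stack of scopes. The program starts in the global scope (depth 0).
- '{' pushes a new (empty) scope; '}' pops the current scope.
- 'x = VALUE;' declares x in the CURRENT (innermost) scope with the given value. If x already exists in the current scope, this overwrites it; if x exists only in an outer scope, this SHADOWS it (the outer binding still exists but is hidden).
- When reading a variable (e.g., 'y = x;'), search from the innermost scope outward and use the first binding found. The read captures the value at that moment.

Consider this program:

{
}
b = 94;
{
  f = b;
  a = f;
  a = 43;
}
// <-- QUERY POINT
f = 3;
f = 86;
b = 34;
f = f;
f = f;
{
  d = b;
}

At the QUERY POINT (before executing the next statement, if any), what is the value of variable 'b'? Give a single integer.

Step 1: enter scope (depth=1)
Step 2: exit scope (depth=0)
Step 3: declare b=94 at depth 0
Step 4: enter scope (depth=1)
Step 5: declare f=(read b)=94 at depth 1
Step 6: declare a=(read f)=94 at depth 1
Step 7: declare a=43 at depth 1
Step 8: exit scope (depth=0)
Visible at query point: b=94

Answer: 94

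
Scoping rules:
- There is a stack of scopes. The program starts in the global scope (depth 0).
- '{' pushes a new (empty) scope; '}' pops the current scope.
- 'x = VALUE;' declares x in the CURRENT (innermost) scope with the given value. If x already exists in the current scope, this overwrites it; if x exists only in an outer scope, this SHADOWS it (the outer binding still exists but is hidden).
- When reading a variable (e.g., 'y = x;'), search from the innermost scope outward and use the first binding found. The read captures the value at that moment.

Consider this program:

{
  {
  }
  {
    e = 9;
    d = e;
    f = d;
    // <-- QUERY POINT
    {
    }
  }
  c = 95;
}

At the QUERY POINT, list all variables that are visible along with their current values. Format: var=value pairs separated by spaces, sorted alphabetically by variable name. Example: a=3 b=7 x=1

Step 1: enter scope (depth=1)
Step 2: enter scope (depth=2)
Step 3: exit scope (depth=1)
Step 4: enter scope (depth=2)
Step 5: declare e=9 at depth 2
Step 6: declare d=(read e)=9 at depth 2
Step 7: declare f=(read d)=9 at depth 2
Visible at query point: d=9 e=9 f=9

Answer: d=9 e=9 f=9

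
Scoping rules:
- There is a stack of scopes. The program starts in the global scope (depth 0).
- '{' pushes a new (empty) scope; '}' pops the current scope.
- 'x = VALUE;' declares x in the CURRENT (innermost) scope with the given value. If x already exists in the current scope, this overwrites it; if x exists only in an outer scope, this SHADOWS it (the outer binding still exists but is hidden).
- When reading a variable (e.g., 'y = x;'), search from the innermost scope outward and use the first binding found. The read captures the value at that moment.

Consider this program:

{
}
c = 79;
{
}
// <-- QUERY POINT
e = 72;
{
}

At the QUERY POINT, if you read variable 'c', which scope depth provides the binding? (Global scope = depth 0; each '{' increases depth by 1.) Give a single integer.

Step 1: enter scope (depth=1)
Step 2: exit scope (depth=0)
Step 3: declare c=79 at depth 0
Step 4: enter scope (depth=1)
Step 5: exit scope (depth=0)
Visible at query point: c=79

Answer: 0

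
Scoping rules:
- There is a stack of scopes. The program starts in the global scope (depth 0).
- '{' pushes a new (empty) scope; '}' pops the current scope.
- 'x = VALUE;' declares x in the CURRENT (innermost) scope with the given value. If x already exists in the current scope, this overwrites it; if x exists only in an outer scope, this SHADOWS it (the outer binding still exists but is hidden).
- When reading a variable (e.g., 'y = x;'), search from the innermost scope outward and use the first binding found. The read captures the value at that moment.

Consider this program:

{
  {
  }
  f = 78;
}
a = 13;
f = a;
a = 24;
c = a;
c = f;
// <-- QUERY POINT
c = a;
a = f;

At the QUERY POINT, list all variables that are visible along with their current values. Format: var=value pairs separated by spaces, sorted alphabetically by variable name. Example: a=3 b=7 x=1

Step 1: enter scope (depth=1)
Step 2: enter scope (depth=2)
Step 3: exit scope (depth=1)
Step 4: declare f=78 at depth 1
Step 5: exit scope (depth=0)
Step 6: declare a=13 at depth 0
Step 7: declare f=(read a)=13 at depth 0
Step 8: declare a=24 at depth 0
Step 9: declare c=(read a)=24 at depth 0
Step 10: declare c=(read f)=13 at depth 0
Visible at query point: a=24 c=13 f=13

Answer: a=24 c=13 f=13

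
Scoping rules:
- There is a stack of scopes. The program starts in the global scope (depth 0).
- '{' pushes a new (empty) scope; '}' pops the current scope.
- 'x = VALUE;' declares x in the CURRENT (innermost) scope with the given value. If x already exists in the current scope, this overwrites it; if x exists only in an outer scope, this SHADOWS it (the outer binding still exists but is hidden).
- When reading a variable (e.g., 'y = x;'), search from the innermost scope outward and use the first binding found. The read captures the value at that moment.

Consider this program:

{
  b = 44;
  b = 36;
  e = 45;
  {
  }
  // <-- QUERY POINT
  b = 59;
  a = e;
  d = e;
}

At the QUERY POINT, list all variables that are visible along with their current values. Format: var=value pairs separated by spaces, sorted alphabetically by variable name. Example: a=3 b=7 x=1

Answer: b=36 e=45

Derivation:
Step 1: enter scope (depth=1)
Step 2: declare b=44 at depth 1
Step 3: declare b=36 at depth 1
Step 4: declare e=45 at depth 1
Step 5: enter scope (depth=2)
Step 6: exit scope (depth=1)
Visible at query point: b=36 e=45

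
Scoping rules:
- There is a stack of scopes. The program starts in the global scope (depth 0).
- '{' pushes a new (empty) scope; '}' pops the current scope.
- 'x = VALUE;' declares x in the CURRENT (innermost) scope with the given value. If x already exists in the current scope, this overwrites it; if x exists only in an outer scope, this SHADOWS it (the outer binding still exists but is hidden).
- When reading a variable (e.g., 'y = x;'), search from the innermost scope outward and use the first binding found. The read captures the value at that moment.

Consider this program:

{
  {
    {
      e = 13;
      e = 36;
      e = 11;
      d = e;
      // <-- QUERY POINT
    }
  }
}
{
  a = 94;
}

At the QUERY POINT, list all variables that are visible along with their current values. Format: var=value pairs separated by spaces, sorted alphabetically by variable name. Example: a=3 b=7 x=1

Answer: d=11 e=11

Derivation:
Step 1: enter scope (depth=1)
Step 2: enter scope (depth=2)
Step 3: enter scope (depth=3)
Step 4: declare e=13 at depth 3
Step 5: declare e=36 at depth 3
Step 6: declare e=11 at depth 3
Step 7: declare d=(read e)=11 at depth 3
Visible at query point: d=11 e=11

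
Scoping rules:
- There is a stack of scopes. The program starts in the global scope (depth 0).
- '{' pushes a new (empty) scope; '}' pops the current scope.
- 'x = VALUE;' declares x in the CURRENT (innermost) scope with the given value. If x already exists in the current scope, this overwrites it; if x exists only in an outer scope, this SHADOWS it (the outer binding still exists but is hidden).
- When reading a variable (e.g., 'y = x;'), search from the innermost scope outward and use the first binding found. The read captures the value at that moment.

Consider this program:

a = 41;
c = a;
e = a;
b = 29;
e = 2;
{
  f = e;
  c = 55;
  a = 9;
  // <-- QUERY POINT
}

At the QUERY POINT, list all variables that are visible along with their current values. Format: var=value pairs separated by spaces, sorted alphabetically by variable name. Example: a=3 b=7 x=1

Answer: a=9 b=29 c=55 e=2 f=2

Derivation:
Step 1: declare a=41 at depth 0
Step 2: declare c=(read a)=41 at depth 0
Step 3: declare e=(read a)=41 at depth 0
Step 4: declare b=29 at depth 0
Step 5: declare e=2 at depth 0
Step 6: enter scope (depth=1)
Step 7: declare f=(read e)=2 at depth 1
Step 8: declare c=55 at depth 1
Step 9: declare a=9 at depth 1
Visible at query point: a=9 b=29 c=55 e=2 f=2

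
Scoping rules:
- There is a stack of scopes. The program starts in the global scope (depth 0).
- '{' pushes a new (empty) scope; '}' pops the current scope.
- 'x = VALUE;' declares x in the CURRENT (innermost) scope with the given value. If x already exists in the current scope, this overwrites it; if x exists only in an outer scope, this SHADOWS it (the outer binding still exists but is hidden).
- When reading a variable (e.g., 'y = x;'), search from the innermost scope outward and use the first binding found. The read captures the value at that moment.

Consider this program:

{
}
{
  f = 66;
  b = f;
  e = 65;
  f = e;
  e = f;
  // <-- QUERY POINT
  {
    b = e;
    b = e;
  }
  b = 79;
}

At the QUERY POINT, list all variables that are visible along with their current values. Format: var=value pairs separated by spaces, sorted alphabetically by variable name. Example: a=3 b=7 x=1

Step 1: enter scope (depth=1)
Step 2: exit scope (depth=0)
Step 3: enter scope (depth=1)
Step 4: declare f=66 at depth 1
Step 5: declare b=(read f)=66 at depth 1
Step 6: declare e=65 at depth 1
Step 7: declare f=(read e)=65 at depth 1
Step 8: declare e=(read f)=65 at depth 1
Visible at query point: b=66 e=65 f=65

Answer: b=66 e=65 f=65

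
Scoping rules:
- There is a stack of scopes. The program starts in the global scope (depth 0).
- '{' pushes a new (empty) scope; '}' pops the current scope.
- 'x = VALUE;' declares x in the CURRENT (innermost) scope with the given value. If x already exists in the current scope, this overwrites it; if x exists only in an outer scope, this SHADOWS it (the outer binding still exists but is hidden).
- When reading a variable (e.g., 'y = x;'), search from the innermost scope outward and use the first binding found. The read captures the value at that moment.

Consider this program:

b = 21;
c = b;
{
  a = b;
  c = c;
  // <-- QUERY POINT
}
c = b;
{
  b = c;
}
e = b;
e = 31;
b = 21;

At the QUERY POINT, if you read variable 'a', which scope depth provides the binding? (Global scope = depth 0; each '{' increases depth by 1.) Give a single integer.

Answer: 1

Derivation:
Step 1: declare b=21 at depth 0
Step 2: declare c=(read b)=21 at depth 0
Step 3: enter scope (depth=1)
Step 4: declare a=(read b)=21 at depth 1
Step 5: declare c=(read c)=21 at depth 1
Visible at query point: a=21 b=21 c=21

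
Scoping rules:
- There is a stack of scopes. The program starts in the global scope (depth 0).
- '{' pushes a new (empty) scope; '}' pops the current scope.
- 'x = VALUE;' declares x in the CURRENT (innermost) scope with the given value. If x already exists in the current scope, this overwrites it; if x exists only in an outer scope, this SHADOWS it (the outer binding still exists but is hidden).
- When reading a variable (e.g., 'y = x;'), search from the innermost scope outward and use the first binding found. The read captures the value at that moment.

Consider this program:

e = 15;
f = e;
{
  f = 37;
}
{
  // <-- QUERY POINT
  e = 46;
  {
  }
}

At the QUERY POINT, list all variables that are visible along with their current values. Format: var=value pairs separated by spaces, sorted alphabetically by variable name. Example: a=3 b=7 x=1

Answer: e=15 f=15

Derivation:
Step 1: declare e=15 at depth 0
Step 2: declare f=(read e)=15 at depth 0
Step 3: enter scope (depth=1)
Step 4: declare f=37 at depth 1
Step 5: exit scope (depth=0)
Step 6: enter scope (depth=1)
Visible at query point: e=15 f=15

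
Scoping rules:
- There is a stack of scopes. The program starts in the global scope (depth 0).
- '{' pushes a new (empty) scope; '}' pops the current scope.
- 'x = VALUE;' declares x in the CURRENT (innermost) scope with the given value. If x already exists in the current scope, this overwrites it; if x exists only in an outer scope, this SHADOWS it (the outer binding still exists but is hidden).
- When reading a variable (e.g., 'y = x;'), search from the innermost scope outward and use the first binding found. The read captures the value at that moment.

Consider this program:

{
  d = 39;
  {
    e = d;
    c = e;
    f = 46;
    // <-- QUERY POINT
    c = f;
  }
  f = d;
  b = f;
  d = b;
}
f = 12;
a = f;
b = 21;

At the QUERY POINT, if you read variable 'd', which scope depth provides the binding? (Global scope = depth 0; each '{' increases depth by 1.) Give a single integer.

Answer: 1

Derivation:
Step 1: enter scope (depth=1)
Step 2: declare d=39 at depth 1
Step 3: enter scope (depth=2)
Step 4: declare e=(read d)=39 at depth 2
Step 5: declare c=(read e)=39 at depth 2
Step 6: declare f=46 at depth 2
Visible at query point: c=39 d=39 e=39 f=46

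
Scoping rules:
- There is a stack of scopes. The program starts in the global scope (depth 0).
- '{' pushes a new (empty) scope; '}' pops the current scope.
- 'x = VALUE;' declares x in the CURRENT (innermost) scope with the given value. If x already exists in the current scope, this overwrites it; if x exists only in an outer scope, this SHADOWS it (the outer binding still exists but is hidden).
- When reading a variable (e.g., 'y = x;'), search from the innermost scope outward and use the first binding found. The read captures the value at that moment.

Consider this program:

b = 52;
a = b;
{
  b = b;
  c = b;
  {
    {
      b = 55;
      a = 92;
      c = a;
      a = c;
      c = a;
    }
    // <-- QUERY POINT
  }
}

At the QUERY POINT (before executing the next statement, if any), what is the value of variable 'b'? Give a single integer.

Step 1: declare b=52 at depth 0
Step 2: declare a=(read b)=52 at depth 0
Step 3: enter scope (depth=1)
Step 4: declare b=(read b)=52 at depth 1
Step 5: declare c=(read b)=52 at depth 1
Step 6: enter scope (depth=2)
Step 7: enter scope (depth=3)
Step 8: declare b=55 at depth 3
Step 9: declare a=92 at depth 3
Step 10: declare c=(read a)=92 at depth 3
Step 11: declare a=(read c)=92 at depth 3
Step 12: declare c=(read a)=92 at depth 3
Step 13: exit scope (depth=2)
Visible at query point: a=52 b=52 c=52

Answer: 52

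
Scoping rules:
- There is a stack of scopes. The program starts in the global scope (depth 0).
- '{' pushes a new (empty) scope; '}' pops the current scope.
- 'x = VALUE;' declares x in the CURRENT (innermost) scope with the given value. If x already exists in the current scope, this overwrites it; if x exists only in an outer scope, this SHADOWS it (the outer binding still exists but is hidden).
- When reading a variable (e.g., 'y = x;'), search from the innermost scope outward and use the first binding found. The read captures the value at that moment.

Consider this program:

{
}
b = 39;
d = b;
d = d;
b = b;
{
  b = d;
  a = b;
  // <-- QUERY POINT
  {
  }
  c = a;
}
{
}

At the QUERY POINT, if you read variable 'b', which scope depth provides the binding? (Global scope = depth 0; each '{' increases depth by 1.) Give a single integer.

Answer: 1

Derivation:
Step 1: enter scope (depth=1)
Step 2: exit scope (depth=0)
Step 3: declare b=39 at depth 0
Step 4: declare d=(read b)=39 at depth 0
Step 5: declare d=(read d)=39 at depth 0
Step 6: declare b=(read b)=39 at depth 0
Step 7: enter scope (depth=1)
Step 8: declare b=(read d)=39 at depth 1
Step 9: declare a=(read b)=39 at depth 1
Visible at query point: a=39 b=39 d=39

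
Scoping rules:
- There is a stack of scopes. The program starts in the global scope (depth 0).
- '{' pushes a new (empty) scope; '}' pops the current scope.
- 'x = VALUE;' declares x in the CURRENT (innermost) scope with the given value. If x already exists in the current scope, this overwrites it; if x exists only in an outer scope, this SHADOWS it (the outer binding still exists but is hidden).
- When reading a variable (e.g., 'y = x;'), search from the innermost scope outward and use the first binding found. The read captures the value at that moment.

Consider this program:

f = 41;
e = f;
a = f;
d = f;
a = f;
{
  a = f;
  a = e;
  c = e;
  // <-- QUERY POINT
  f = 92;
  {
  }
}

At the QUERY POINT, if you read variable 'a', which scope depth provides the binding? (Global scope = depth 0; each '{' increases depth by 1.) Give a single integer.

Answer: 1

Derivation:
Step 1: declare f=41 at depth 0
Step 2: declare e=(read f)=41 at depth 0
Step 3: declare a=(read f)=41 at depth 0
Step 4: declare d=(read f)=41 at depth 0
Step 5: declare a=(read f)=41 at depth 0
Step 6: enter scope (depth=1)
Step 7: declare a=(read f)=41 at depth 1
Step 8: declare a=(read e)=41 at depth 1
Step 9: declare c=(read e)=41 at depth 1
Visible at query point: a=41 c=41 d=41 e=41 f=41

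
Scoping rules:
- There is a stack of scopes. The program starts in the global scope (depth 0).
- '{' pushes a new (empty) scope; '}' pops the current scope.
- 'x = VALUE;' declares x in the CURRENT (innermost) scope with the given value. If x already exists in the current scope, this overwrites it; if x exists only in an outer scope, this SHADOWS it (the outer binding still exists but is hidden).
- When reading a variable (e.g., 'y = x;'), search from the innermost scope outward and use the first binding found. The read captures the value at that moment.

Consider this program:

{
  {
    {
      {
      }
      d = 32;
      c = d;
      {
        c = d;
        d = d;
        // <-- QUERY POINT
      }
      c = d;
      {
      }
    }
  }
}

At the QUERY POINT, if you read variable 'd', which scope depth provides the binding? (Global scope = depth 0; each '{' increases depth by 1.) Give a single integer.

Step 1: enter scope (depth=1)
Step 2: enter scope (depth=2)
Step 3: enter scope (depth=3)
Step 4: enter scope (depth=4)
Step 5: exit scope (depth=3)
Step 6: declare d=32 at depth 3
Step 7: declare c=(read d)=32 at depth 3
Step 8: enter scope (depth=4)
Step 9: declare c=(read d)=32 at depth 4
Step 10: declare d=(read d)=32 at depth 4
Visible at query point: c=32 d=32

Answer: 4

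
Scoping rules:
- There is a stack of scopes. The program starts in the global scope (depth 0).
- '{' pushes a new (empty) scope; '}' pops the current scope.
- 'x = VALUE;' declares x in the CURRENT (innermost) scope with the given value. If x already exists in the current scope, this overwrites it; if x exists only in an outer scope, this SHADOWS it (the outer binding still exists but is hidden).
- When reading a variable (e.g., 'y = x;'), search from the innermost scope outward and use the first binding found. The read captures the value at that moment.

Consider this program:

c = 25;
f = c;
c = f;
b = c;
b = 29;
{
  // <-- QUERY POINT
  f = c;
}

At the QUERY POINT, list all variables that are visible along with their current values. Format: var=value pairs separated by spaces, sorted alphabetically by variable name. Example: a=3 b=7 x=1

Answer: b=29 c=25 f=25

Derivation:
Step 1: declare c=25 at depth 0
Step 2: declare f=(read c)=25 at depth 0
Step 3: declare c=(read f)=25 at depth 0
Step 4: declare b=(read c)=25 at depth 0
Step 5: declare b=29 at depth 0
Step 6: enter scope (depth=1)
Visible at query point: b=29 c=25 f=25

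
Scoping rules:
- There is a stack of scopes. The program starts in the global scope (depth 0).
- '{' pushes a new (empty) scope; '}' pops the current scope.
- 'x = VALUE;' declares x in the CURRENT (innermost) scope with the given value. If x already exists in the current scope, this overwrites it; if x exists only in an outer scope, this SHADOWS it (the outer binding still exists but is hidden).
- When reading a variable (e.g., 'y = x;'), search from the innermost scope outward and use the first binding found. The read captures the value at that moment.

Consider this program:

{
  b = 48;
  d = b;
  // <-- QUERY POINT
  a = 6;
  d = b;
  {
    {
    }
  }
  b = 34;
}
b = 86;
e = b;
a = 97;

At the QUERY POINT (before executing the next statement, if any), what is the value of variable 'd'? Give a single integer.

Step 1: enter scope (depth=1)
Step 2: declare b=48 at depth 1
Step 3: declare d=(read b)=48 at depth 1
Visible at query point: b=48 d=48

Answer: 48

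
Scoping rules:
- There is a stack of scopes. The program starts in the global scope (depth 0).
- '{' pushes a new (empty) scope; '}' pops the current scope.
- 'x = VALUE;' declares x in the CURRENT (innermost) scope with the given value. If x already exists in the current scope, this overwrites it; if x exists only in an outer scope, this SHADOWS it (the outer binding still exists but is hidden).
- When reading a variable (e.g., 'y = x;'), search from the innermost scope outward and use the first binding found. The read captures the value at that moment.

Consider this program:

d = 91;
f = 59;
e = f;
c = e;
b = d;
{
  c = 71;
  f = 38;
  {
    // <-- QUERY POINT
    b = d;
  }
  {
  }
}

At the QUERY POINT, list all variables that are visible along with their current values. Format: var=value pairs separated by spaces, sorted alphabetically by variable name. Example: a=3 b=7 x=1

Answer: b=91 c=71 d=91 e=59 f=38

Derivation:
Step 1: declare d=91 at depth 0
Step 2: declare f=59 at depth 0
Step 3: declare e=(read f)=59 at depth 0
Step 4: declare c=(read e)=59 at depth 0
Step 5: declare b=(read d)=91 at depth 0
Step 6: enter scope (depth=1)
Step 7: declare c=71 at depth 1
Step 8: declare f=38 at depth 1
Step 9: enter scope (depth=2)
Visible at query point: b=91 c=71 d=91 e=59 f=38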